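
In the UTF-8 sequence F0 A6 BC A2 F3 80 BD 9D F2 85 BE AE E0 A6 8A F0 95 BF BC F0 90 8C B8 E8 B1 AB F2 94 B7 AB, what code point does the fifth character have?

Offset 0: leading byte 0xF0 = 11110000 → 4-byte char #1 = F0 A6 BC A2.
Offset 4: leading byte 0xF3 = 11110011 → 4-byte char #2 = F3 80 BD 9D.
Offset 8: leading byte 0xF2 = 11110010 → 4-byte char #3 = F2 85 BE AE.
Offset 12: leading byte 0xE0 = 11100000 → 3-byte char #4 = E0 A6 8A.
Offset 15: leading byte 0xF0 = 11110000 → 4-byte char #5 = F0 95 BF BC.
Leading byte 0xF0 = 11110000 matches 11110xxx → 4-byte sequence.
Byte 1: 0xF0 = 11110000, payload 000 (3 bits).
Byte 2: 0x95 = 10010101 (10xxxxxx ✓), payload 010101.
Byte 3: 0xBF = 10111111 (10xxxxxx ✓), payload 111111.
Byte 4: 0xBC = 10111100 (10xxxxxx ✓), payload 111100.
Concatenate: 000010101111111111100 = 0x15FFC (21 bits → U+15FFC).

U+15FFC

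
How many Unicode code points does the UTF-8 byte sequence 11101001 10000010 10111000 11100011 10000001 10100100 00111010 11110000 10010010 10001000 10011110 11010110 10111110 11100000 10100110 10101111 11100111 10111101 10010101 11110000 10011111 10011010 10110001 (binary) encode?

8

Byte at offset 0: 0xE9 = 11101001 → 3-byte char (#1). Advance 3.
Byte at offset 3: 0xE3 = 11100011 → 3-byte char (#2). Advance 3.
Byte at offset 6: 0x3A = 00111010 → 1-byte char (#3). Advance 1.
Byte at offset 7: 0xF0 = 11110000 → 4-byte char (#4). Advance 4.
Byte at offset 11: 0xD6 = 11010110 → 2-byte char (#5). Advance 2.
Byte at offset 13: 0xE0 = 11100000 → 3-byte char (#6). Advance 3.
Byte at offset 16: 0xE7 = 11100111 → 3-byte char (#7). Advance 3.
Byte at offset 19: 0xF0 = 11110000 → 4-byte char (#8). Advance 4.
Reached end at offset 23 after 8 code points.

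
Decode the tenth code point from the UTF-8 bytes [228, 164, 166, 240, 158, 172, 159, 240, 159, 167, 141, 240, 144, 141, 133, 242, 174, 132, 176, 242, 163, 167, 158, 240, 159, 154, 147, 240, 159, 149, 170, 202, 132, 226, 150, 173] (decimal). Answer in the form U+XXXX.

Offset 0: leading byte 0xE4 = 11100100 → 3-byte char #1 = E4 A4 A6.
Offset 3: leading byte 0xF0 = 11110000 → 4-byte char #2 = F0 9E AC 9F.
Offset 7: leading byte 0xF0 = 11110000 → 4-byte char #3 = F0 9F A7 8D.
Offset 11: leading byte 0xF0 = 11110000 → 4-byte char #4 = F0 90 8D 85.
Offset 15: leading byte 0xF2 = 11110010 → 4-byte char #5 = F2 AE 84 B0.
Offset 19: leading byte 0xF2 = 11110010 → 4-byte char #6 = F2 A3 A7 9E.
Offset 23: leading byte 0xF0 = 11110000 → 4-byte char #7 = F0 9F 9A 93.
Offset 27: leading byte 0xF0 = 11110000 → 4-byte char #8 = F0 9F 95 AA.
Offset 31: leading byte 0xCA = 11001010 → 2-byte char #9 = CA 84.
Offset 33: leading byte 0xE2 = 11100010 → 3-byte char #10 = E2 96 AD.
Leading byte 0xE2 = 11100010 matches 1110xxxx → 3-byte sequence.
Byte 1: 0xE2 = 11100010, payload 0010 (4 bits).
Byte 2: 0x96 = 10010110 (10xxxxxx ✓), payload 010110.
Byte 3: 0xAD = 10101101 (10xxxxxx ✓), payload 101101.
Concatenate: 0010010110101101 = 0x25AD (16 bits → U+25AD).

U+25AD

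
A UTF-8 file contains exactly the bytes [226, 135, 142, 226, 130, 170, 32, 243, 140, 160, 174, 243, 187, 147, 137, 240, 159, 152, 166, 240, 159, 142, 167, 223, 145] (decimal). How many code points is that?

Byte at offset 0: 0xE2 = 11100010 → 3-byte char (#1). Advance 3.
Byte at offset 3: 0xE2 = 11100010 → 3-byte char (#2). Advance 3.
Byte at offset 6: 0x20 = 00100000 → 1-byte char (#3). Advance 1.
Byte at offset 7: 0xF3 = 11110011 → 4-byte char (#4). Advance 4.
Byte at offset 11: 0xF3 = 11110011 → 4-byte char (#5). Advance 4.
Byte at offset 15: 0xF0 = 11110000 → 4-byte char (#6). Advance 4.
Byte at offset 19: 0xF0 = 11110000 → 4-byte char (#7). Advance 4.
Byte at offset 23: 0xDF = 11011111 → 2-byte char (#8). Advance 2.
Reached end at offset 25 after 8 code points.

8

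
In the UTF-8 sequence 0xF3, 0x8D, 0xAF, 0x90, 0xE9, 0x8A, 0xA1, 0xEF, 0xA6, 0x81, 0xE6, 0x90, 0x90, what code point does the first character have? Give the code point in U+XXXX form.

U+CDBD0

Offset 0: leading byte 0xF3 = 11110011 → 4-byte char #1 = F3 8D AF 90.
Leading byte 0xF3 = 11110011 matches 11110xxx → 4-byte sequence.
Byte 1: 0xF3 = 11110011, payload 011 (3 bits).
Byte 2: 0x8D = 10001101 (10xxxxxx ✓), payload 001101.
Byte 3: 0xAF = 10101111 (10xxxxxx ✓), payload 101111.
Byte 4: 0x90 = 10010000 (10xxxxxx ✓), payload 010000.
Concatenate: 011001101101111010000 = 0xCDBD0 (21 bits → U+CDBD0).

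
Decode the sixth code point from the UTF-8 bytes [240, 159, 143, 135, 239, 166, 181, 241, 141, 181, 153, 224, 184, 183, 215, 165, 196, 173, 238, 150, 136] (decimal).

U+012D

Offset 0: leading byte 0xF0 = 11110000 → 4-byte char #1 = F0 9F 8F 87.
Offset 4: leading byte 0xEF = 11101111 → 3-byte char #2 = EF A6 B5.
Offset 7: leading byte 0xF1 = 11110001 → 4-byte char #3 = F1 8D B5 99.
Offset 11: leading byte 0xE0 = 11100000 → 3-byte char #4 = E0 B8 B7.
Offset 14: leading byte 0xD7 = 11010111 → 2-byte char #5 = D7 A5.
Offset 16: leading byte 0xC4 = 11000100 → 2-byte char #6 = C4 AD.
Leading byte 0xC4 = 11000100 matches 110xxxxx → 2-byte sequence.
Byte 1: 0xC4 = 11000100, payload 00100 (5 bits).
Byte 2: 0xAD = 10101101 (10xxxxxx ✓), payload 101101.
Concatenate: 00100101101 = 0x12D (11 bits → U+012D).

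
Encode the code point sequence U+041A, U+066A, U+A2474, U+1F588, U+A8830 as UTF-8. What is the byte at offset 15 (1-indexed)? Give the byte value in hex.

0xA0

1-indexed offset 15 is 0-indexed offset 14.
U+041A → 2-byte form D0 9A at offsets 0–1.
U+066A → 2-byte form D9 AA at offsets 2–3.
U+A2474 → 4-byte form F2 A2 91 B4 at offsets 4–7.
U+1F588 → 4-byte form F0 9F 96 88 at offsets 8–11.
U+A8830 → 4-byte form F2 A8 A0 B0 at offsets 12–15.
Offset 14 falls in char 5's range; it's byte 3 of F2 A8 A0 B0 = 0xA0.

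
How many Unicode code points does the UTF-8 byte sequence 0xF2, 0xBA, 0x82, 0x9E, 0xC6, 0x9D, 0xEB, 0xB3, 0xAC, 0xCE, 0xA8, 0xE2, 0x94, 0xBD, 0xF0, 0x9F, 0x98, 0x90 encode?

6

Byte at offset 0: 0xF2 = 11110010 → 4-byte char (#1). Advance 4.
Byte at offset 4: 0xC6 = 11000110 → 2-byte char (#2). Advance 2.
Byte at offset 6: 0xEB = 11101011 → 3-byte char (#3). Advance 3.
Byte at offset 9: 0xCE = 11001110 → 2-byte char (#4). Advance 2.
Byte at offset 11: 0xE2 = 11100010 → 3-byte char (#5). Advance 3.
Byte at offset 14: 0xF0 = 11110000 → 4-byte char (#6). Advance 4.
Reached end at offset 18 after 6 code points.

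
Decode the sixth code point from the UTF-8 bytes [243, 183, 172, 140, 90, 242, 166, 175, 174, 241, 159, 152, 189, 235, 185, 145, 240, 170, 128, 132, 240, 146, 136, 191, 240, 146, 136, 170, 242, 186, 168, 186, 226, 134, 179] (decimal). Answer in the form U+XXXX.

U+2A004

Offset 0: leading byte 0xF3 = 11110011 → 4-byte char #1 = F3 B7 AC 8C.
Offset 4: leading byte 0x5A = 01011010 → 1-byte char #2 = 5A.
Offset 5: leading byte 0xF2 = 11110010 → 4-byte char #3 = F2 A6 AF AE.
Offset 9: leading byte 0xF1 = 11110001 → 4-byte char #4 = F1 9F 98 BD.
Offset 13: leading byte 0xEB = 11101011 → 3-byte char #5 = EB B9 91.
Offset 16: leading byte 0xF0 = 11110000 → 4-byte char #6 = F0 AA 80 84.
Leading byte 0xF0 = 11110000 matches 11110xxx → 4-byte sequence.
Byte 1: 0xF0 = 11110000, payload 000 (3 bits).
Byte 2: 0xAA = 10101010 (10xxxxxx ✓), payload 101010.
Byte 3: 0x80 = 10000000 (10xxxxxx ✓), payload 000000.
Byte 4: 0x84 = 10000100 (10xxxxxx ✓), payload 000100.
Concatenate: 000101010000000000100 = 0x2A004 (21 bits → U+2A004).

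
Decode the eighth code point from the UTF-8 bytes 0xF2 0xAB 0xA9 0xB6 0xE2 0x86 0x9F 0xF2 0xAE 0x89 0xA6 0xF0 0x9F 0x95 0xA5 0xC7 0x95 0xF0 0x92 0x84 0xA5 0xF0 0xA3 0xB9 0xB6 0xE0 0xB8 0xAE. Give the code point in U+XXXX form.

Offset 0: leading byte 0xF2 = 11110010 → 4-byte char #1 = F2 AB A9 B6.
Offset 4: leading byte 0xE2 = 11100010 → 3-byte char #2 = E2 86 9F.
Offset 7: leading byte 0xF2 = 11110010 → 4-byte char #3 = F2 AE 89 A6.
Offset 11: leading byte 0xF0 = 11110000 → 4-byte char #4 = F0 9F 95 A5.
Offset 15: leading byte 0xC7 = 11000111 → 2-byte char #5 = C7 95.
Offset 17: leading byte 0xF0 = 11110000 → 4-byte char #6 = F0 92 84 A5.
Offset 21: leading byte 0xF0 = 11110000 → 4-byte char #7 = F0 A3 B9 B6.
Offset 25: leading byte 0xE0 = 11100000 → 3-byte char #8 = E0 B8 AE.
Leading byte 0xE0 = 11100000 matches 1110xxxx → 3-byte sequence.
Byte 1: 0xE0 = 11100000, payload 0000 (4 bits).
Byte 2: 0xB8 = 10111000 (10xxxxxx ✓), payload 111000.
Byte 3: 0xAE = 10101110 (10xxxxxx ✓), payload 101110.
Concatenate: 0000111000101110 = 0xE2E (16 bits → U+0E2E).

U+0E2E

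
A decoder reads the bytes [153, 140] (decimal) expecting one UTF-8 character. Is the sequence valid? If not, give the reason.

invalid (continuation byte with no leading byte)

Byte 0x99 = 10011001 has the form 10xxxxxx — a continuation byte — but there is no preceding leading byte.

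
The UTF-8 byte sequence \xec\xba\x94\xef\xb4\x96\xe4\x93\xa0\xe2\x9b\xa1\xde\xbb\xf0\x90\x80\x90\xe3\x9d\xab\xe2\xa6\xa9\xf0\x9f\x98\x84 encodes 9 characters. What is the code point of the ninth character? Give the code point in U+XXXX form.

U+1F604

Offset 0: leading byte 0xEC = 11101100 → 3-byte char #1 = EC BA 94.
Offset 3: leading byte 0xEF = 11101111 → 3-byte char #2 = EF B4 96.
Offset 6: leading byte 0xE4 = 11100100 → 3-byte char #3 = E4 93 A0.
Offset 9: leading byte 0xE2 = 11100010 → 3-byte char #4 = E2 9B A1.
Offset 12: leading byte 0xDE = 11011110 → 2-byte char #5 = DE BB.
Offset 14: leading byte 0xF0 = 11110000 → 4-byte char #6 = F0 90 80 90.
Offset 18: leading byte 0xE3 = 11100011 → 3-byte char #7 = E3 9D AB.
Offset 21: leading byte 0xE2 = 11100010 → 3-byte char #8 = E2 A6 A9.
Offset 24: leading byte 0xF0 = 11110000 → 4-byte char #9 = F0 9F 98 84.
Leading byte 0xF0 = 11110000 matches 11110xxx → 4-byte sequence.
Byte 1: 0xF0 = 11110000, payload 000 (3 bits).
Byte 2: 0x9F = 10011111 (10xxxxxx ✓), payload 011111.
Byte 3: 0x98 = 10011000 (10xxxxxx ✓), payload 011000.
Byte 4: 0x84 = 10000100 (10xxxxxx ✓), payload 000100.
Concatenate: 000011111011000000100 = 0x1F604 (21 bits → U+1F604).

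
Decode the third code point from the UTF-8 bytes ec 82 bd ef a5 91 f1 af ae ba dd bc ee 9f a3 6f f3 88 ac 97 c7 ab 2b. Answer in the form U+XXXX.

Offset 0: leading byte 0xEC = 11101100 → 3-byte char #1 = EC 82 BD.
Offset 3: leading byte 0xEF = 11101111 → 3-byte char #2 = EF A5 91.
Offset 6: leading byte 0xF1 = 11110001 → 4-byte char #3 = F1 AF AE BA.
Leading byte 0xF1 = 11110001 matches 11110xxx → 4-byte sequence.
Byte 1: 0xF1 = 11110001, payload 001 (3 bits).
Byte 2: 0xAF = 10101111 (10xxxxxx ✓), payload 101111.
Byte 3: 0xAE = 10101110 (10xxxxxx ✓), payload 101110.
Byte 4: 0xBA = 10111010 (10xxxxxx ✓), payload 111010.
Concatenate: 001101111101110111010 = 0x6FBBA (21 bits → U+6FBBA).

U+6FBBA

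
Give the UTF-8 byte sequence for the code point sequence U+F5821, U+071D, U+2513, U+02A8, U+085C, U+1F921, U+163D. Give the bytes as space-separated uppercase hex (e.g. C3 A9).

F3 B5 A0 A1 DC 9D E2 94 93 CA A8 E0 A1 9C F0 9F A4 A1 E1 98 BD

U+F5821: 4-byte form → F3 B5 A0 A1.
U+071D: 2-byte form → DC 9D.
U+2513: 3-byte form → E2 94 93.
U+02A8: 2-byte form → CA A8.
U+085C: 3-byte form → E0 A1 9C.
U+1F921: 4-byte form → F0 9F A4 A1.
U+163D: 3-byte form → E1 98 BD.
Concatenated (21 bytes): F3 B5 A0 A1 DC 9D E2 94 93 CA A8 E0 A1 9C F0 9F A4 A1 E1 98 BD.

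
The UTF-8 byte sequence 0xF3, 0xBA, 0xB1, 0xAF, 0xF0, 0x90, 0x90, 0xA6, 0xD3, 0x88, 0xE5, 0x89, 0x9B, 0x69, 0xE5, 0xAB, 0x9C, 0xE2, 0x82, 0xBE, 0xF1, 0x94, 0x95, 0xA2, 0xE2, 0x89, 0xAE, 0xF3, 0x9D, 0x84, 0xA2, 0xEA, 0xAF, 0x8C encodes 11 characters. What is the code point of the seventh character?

Offset 0: leading byte 0xF3 = 11110011 → 4-byte char #1 = F3 BA B1 AF.
Offset 4: leading byte 0xF0 = 11110000 → 4-byte char #2 = F0 90 90 A6.
Offset 8: leading byte 0xD3 = 11010011 → 2-byte char #3 = D3 88.
Offset 10: leading byte 0xE5 = 11100101 → 3-byte char #4 = E5 89 9B.
Offset 13: leading byte 0x69 = 01101001 → 1-byte char #5 = 69.
Offset 14: leading byte 0xE5 = 11100101 → 3-byte char #6 = E5 AB 9C.
Offset 17: leading byte 0xE2 = 11100010 → 3-byte char #7 = E2 82 BE.
Leading byte 0xE2 = 11100010 matches 1110xxxx → 3-byte sequence.
Byte 1: 0xE2 = 11100010, payload 0010 (4 bits).
Byte 2: 0x82 = 10000010 (10xxxxxx ✓), payload 000010.
Byte 3: 0xBE = 10111110 (10xxxxxx ✓), payload 111110.
Concatenate: 0010000010111110 = 0x20BE (16 bits → U+20BE).

U+20BE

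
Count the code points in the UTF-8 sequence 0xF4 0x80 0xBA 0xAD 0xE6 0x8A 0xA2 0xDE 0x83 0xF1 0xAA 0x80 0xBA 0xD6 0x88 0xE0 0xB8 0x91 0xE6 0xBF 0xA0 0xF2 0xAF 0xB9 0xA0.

Byte at offset 0: 0xF4 = 11110100 → 4-byte char (#1). Advance 4.
Byte at offset 4: 0xE6 = 11100110 → 3-byte char (#2). Advance 3.
Byte at offset 7: 0xDE = 11011110 → 2-byte char (#3). Advance 2.
Byte at offset 9: 0xF1 = 11110001 → 4-byte char (#4). Advance 4.
Byte at offset 13: 0xD6 = 11010110 → 2-byte char (#5). Advance 2.
Byte at offset 15: 0xE0 = 11100000 → 3-byte char (#6). Advance 3.
Byte at offset 18: 0xE6 = 11100110 → 3-byte char (#7). Advance 3.
Byte at offset 21: 0xF2 = 11110010 → 4-byte char (#8). Advance 4.
Reached end at offset 25 after 8 code points.

8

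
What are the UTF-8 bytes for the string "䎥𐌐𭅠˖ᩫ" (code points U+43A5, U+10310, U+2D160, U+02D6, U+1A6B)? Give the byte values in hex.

U+43A5: 3-byte form → E4 8E A5.
U+10310: 4-byte form → F0 90 8C 90.
U+2D160: 4-byte form → F0 AD 85 A0.
U+02D6: 2-byte form → CB 96.
U+1A6B: 3-byte form → E1 A9 AB.
Concatenated (16 bytes): E4 8E A5 F0 90 8C 90 F0 AD 85 A0 CB 96 E1 A9 AB.

E4 8E A5 F0 90 8C 90 F0 AD 85 A0 CB 96 E1 A9 AB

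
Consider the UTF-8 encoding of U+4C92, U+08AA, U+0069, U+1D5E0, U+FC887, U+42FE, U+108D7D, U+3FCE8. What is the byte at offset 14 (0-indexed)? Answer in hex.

0x87

U+4C92 → 3-byte form E4 B2 92 at offsets 0–2.
U+08AA → 3-byte form E0 A2 AA at offsets 3–5.
U+0069 → 1-byte form 69 at offsets 6–6.
U+1D5E0 → 4-byte form F0 9D 97 A0 at offsets 7–10.
U+FC887 → 4-byte form F3 BC A2 87 at offsets 11–14.
Offset 14 falls in char 5's range; it's byte 4 of F3 BC A2 87 = 0x87.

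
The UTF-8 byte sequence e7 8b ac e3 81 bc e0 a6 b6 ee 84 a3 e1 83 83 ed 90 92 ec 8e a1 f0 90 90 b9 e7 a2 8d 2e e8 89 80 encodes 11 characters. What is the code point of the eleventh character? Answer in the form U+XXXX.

U+8240

Offset 0: leading byte 0xE7 = 11100111 → 3-byte char #1 = E7 8B AC.
Offset 3: leading byte 0xE3 = 11100011 → 3-byte char #2 = E3 81 BC.
Offset 6: leading byte 0xE0 = 11100000 → 3-byte char #3 = E0 A6 B6.
Offset 9: leading byte 0xEE = 11101110 → 3-byte char #4 = EE 84 A3.
Offset 12: leading byte 0xE1 = 11100001 → 3-byte char #5 = E1 83 83.
Offset 15: leading byte 0xED = 11101101 → 3-byte char #6 = ED 90 92.
Offset 18: leading byte 0xEC = 11101100 → 3-byte char #7 = EC 8E A1.
Offset 21: leading byte 0xF0 = 11110000 → 4-byte char #8 = F0 90 90 B9.
Offset 25: leading byte 0xE7 = 11100111 → 3-byte char #9 = E7 A2 8D.
Offset 28: leading byte 0x2E = 00101110 → 1-byte char #10 = 2E.
Offset 29: leading byte 0xE8 = 11101000 → 3-byte char #11 = E8 89 80.
Leading byte 0xE8 = 11101000 matches 1110xxxx → 3-byte sequence.
Byte 1: 0xE8 = 11101000, payload 1000 (4 bits).
Byte 2: 0x89 = 10001001 (10xxxxxx ✓), payload 001001.
Byte 3: 0x80 = 10000000 (10xxxxxx ✓), payload 000000.
Concatenate: 1000001001000000 = 0x8240 (16 bits → U+8240).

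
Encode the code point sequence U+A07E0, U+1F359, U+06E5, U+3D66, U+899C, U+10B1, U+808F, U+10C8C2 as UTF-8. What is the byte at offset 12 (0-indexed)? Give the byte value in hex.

U+A07E0 → 4-byte form F2 A0 9F A0 at offsets 0–3.
U+1F359 → 4-byte form F0 9F 8D 99 at offsets 4–7.
U+06E5 → 2-byte form DB A5 at offsets 8–9.
U+3D66 → 3-byte form E3 B5 A6 at offsets 10–12.
Offset 12 falls in char 4's range; it's byte 3 of E3 B5 A6 = 0xA6.

0xA6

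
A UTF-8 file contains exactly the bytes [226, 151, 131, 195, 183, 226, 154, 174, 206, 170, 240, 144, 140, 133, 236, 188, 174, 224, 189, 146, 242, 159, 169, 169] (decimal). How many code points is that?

8

Byte at offset 0: 0xE2 = 11100010 → 3-byte char (#1). Advance 3.
Byte at offset 3: 0xC3 = 11000011 → 2-byte char (#2). Advance 2.
Byte at offset 5: 0xE2 = 11100010 → 3-byte char (#3). Advance 3.
Byte at offset 8: 0xCE = 11001110 → 2-byte char (#4). Advance 2.
Byte at offset 10: 0xF0 = 11110000 → 4-byte char (#5). Advance 4.
Byte at offset 14: 0xEC = 11101100 → 3-byte char (#6). Advance 3.
Byte at offset 17: 0xE0 = 11100000 → 3-byte char (#7). Advance 3.
Byte at offset 20: 0xF2 = 11110010 → 4-byte char (#8). Advance 4.
Reached end at offset 24 after 8 code points.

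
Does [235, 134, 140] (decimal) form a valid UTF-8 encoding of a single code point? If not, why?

Leading byte 0xEB = 11101011 → 3-byte form.
Continuation bytes 0x86=10000110, 0x8C=10001100 all match 10xxxxxx.
Decoded value 0xB18C is ≥ 0x800 (shortest form) and not a surrogate.

valid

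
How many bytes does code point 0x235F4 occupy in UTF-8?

4

U+235F4 = 0x235F4. UTF-8 uses 1 byte below 0x80, 2 below 0x800, 3 below 0x10000, 4 up to 0x10FFFF. 0x235F4 is in U+10000–U+10FFFF → 4 bytes.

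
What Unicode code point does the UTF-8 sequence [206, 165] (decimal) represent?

U+03A5

Leading byte 0xCE = 11001110 matches 110xxxxx → 2-byte sequence.
Byte 1: 0xCE = 11001110, payload 01110 (5 bits).
Byte 2: 0xA5 = 10100101 (10xxxxxx ✓), payload 100101.
Concatenate: 01110100101 = 0x3A5 (11 bits → U+03A5).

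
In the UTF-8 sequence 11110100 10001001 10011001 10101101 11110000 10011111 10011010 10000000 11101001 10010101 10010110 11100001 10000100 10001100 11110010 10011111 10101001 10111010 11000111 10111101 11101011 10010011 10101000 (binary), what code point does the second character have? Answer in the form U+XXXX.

Offset 0: leading byte 0xF4 = 11110100 → 4-byte char #1 = F4 89 99 AD.
Offset 4: leading byte 0xF0 = 11110000 → 4-byte char #2 = F0 9F 9A 80.
Leading byte 0xF0 = 11110000 matches 11110xxx → 4-byte sequence.
Byte 1: 0xF0 = 11110000, payload 000 (3 bits).
Byte 2: 0x9F = 10011111 (10xxxxxx ✓), payload 011111.
Byte 3: 0x9A = 10011010 (10xxxxxx ✓), payload 011010.
Byte 4: 0x80 = 10000000 (10xxxxxx ✓), payload 000000.
Concatenate: 000011111011010000000 = 0x1F680 (21 bits → U+1F680).

U+1F680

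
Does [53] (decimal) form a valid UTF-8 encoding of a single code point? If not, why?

Leading byte 0x35 = 00110101 → 1-byte form.

valid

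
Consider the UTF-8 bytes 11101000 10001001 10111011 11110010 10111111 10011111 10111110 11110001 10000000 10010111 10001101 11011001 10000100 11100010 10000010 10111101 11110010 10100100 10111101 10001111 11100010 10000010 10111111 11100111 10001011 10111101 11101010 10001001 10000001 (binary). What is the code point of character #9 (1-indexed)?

U+A241

Offset 0: leading byte 0xE8 = 11101000 → 3-byte char #1 = E8 89 BB.
Offset 3: leading byte 0xF2 = 11110010 → 4-byte char #2 = F2 BF 9F BE.
Offset 7: leading byte 0xF1 = 11110001 → 4-byte char #3 = F1 80 97 8D.
Offset 11: leading byte 0xD9 = 11011001 → 2-byte char #4 = D9 84.
Offset 13: leading byte 0xE2 = 11100010 → 3-byte char #5 = E2 82 BD.
Offset 16: leading byte 0xF2 = 11110010 → 4-byte char #6 = F2 A4 BD 8F.
Offset 20: leading byte 0xE2 = 11100010 → 3-byte char #7 = E2 82 BF.
Offset 23: leading byte 0xE7 = 11100111 → 3-byte char #8 = E7 8B BD.
Offset 26: leading byte 0xEA = 11101010 → 3-byte char #9 = EA 89 81.
Leading byte 0xEA = 11101010 matches 1110xxxx → 3-byte sequence.
Byte 1: 0xEA = 11101010, payload 1010 (4 bits).
Byte 2: 0x89 = 10001001 (10xxxxxx ✓), payload 001001.
Byte 3: 0x81 = 10000001 (10xxxxxx ✓), payload 000001.
Concatenate: 1010001001000001 = 0xA241 (16 bits → U+A241).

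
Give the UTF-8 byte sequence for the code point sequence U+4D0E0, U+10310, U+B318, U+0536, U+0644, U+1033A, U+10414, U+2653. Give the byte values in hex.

U+4D0E0: 4-byte form → F1 8D 83 A0.
U+10310: 4-byte form → F0 90 8C 90.
U+B318: 3-byte form → EB 8C 98.
U+0536: 2-byte form → D4 B6.
U+0644: 2-byte form → D9 84.
U+1033A: 4-byte form → F0 90 8C BA.
U+10414: 4-byte form → F0 90 90 94.
U+2653: 3-byte form → E2 99 93.
Concatenated (26 bytes): F1 8D 83 A0 F0 90 8C 90 EB 8C 98 D4 B6 D9 84 F0 90 8C BA F0 90 90 94 E2 99 93.

F1 8D 83 A0 F0 90 8C 90 EB 8C 98 D4 B6 D9 84 F0 90 8C BA F0 90 90 94 E2 99 93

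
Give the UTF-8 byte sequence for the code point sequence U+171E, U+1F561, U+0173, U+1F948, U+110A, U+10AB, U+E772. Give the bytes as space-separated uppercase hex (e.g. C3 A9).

U+171E: 3-byte form → E1 9C 9E.
U+1F561: 4-byte form → F0 9F 95 A1.
U+0173: 2-byte form → C5 B3.
U+1F948: 4-byte form → F0 9F A5 88.
U+110A: 3-byte form → E1 84 8A.
U+10AB: 3-byte form → E1 82 AB.
U+E772: 3-byte form → EE 9D B2.
Concatenated (22 bytes): E1 9C 9E F0 9F 95 A1 C5 B3 F0 9F A5 88 E1 84 8A E1 82 AB EE 9D B2.

E1 9C 9E F0 9F 95 A1 C5 B3 F0 9F A5 88 E1 84 8A E1 82 AB EE 9D B2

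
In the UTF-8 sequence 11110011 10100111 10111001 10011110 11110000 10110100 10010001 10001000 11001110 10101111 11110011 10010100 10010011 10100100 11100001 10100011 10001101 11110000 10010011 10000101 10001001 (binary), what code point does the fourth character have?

Offset 0: leading byte 0xF3 = 11110011 → 4-byte char #1 = F3 A7 B9 9E.
Offset 4: leading byte 0xF0 = 11110000 → 4-byte char #2 = F0 B4 91 88.
Offset 8: leading byte 0xCE = 11001110 → 2-byte char #3 = CE AF.
Offset 10: leading byte 0xF3 = 11110011 → 4-byte char #4 = F3 94 93 A4.
Leading byte 0xF3 = 11110011 matches 11110xxx → 4-byte sequence.
Byte 1: 0xF3 = 11110011, payload 011 (3 bits).
Byte 2: 0x94 = 10010100 (10xxxxxx ✓), payload 010100.
Byte 3: 0x93 = 10010011 (10xxxxxx ✓), payload 010011.
Byte 4: 0xA4 = 10100100 (10xxxxxx ✓), payload 100100.
Concatenate: 011010100010011100100 = 0xD44E4 (21 bits → U+D44E4).

U+D44E4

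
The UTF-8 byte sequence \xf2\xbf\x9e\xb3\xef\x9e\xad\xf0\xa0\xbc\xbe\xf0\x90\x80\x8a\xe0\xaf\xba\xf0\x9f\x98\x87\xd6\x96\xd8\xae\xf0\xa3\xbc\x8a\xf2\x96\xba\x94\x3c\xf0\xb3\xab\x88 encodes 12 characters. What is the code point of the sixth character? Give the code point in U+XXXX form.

Offset 0: leading byte 0xF2 = 11110010 → 4-byte char #1 = F2 BF 9E B3.
Offset 4: leading byte 0xEF = 11101111 → 3-byte char #2 = EF 9E AD.
Offset 7: leading byte 0xF0 = 11110000 → 4-byte char #3 = F0 A0 BC BE.
Offset 11: leading byte 0xF0 = 11110000 → 4-byte char #4 = F0 90 80 8A.
Offset 15: leading byte 0xE0 = 11100000 → 3-byte char #5 = E0 AF BA.
Offset 18: leading byte 0xF0 = 11110000 → 4-byte char #6 = F0 9F 98 87.
Leading byte 0xF0 = 11110000 matches 11110xxx → 4-byte sequence.
Byte 1: 0xF0 = 11110000, payload 000 (3 bits).
Byte 2: 0x9F = 10011111 (10xxxxxx ✓), payload 011111.
Byte 3: 0x98 = 10011000 (10xxxxxx ✓), payload 011000.
Byte 4: 0x87 = 10000111 (10xxxxxx ✓), payload 000111.
Concatenate: 000011111011000000111 = 0x1F607 (21 bits → U+1F607).

U+1F607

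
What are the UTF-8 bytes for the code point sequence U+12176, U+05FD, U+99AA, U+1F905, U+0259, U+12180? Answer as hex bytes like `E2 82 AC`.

U+12176: 4-byte form → F0 92 85 B6.
U+05FD: 2-byte form → D7 BD.
U+99AA: 3-byte form → E9 A6 AA.
U+1F905: 4-byte form → F0 9F A4 85.
U+0259: 2-byte form → C9 99.
U+12180: 4-byte form → F0 92 86 80.
Concatenated (19 bytes): F0 92 85 B6 D7 BD E9 A6 AA F0 9F A4 85 C9 99 F0 92 86 80.

F0 92 85 B6 D7 BD E9 A6 AA F0 9F A4 85 C9 99 F0 92 86 80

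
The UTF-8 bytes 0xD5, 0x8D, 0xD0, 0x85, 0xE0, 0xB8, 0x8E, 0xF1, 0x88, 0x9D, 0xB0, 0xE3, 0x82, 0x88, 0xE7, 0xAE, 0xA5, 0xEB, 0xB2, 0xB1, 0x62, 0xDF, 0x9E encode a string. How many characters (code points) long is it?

Byte at offset 0: 0xD5 = 11010101 → 2-byte char (#1). Advance 2.
Byte at offset 2: 0xD0 = 11010000 → 2-byte char (#2). Advance 2.
Byte at offset 4: 0xE0 = 11100000 → 3-byte char (#3). Advance 3.
Byte at offset 7: 0xF1 = 11110001 → 4-byte char (#4). Advance 4.
Byte at offset 11: 0xE3 = 11100011 → 3-byte char (#5). Advance 3.
Byte at offset 14: 0xE7 = 11100111 → 3-byte char (#6). Advance 3.
Byte at offset 17: 0xEB = 11101011 → 3-byte char (#7). Advance 3.
Byte at offset 20: 0x62 = 01100010 → 1-byte char (#8). Advance 1.
Byte at offset 21: 0xDF = 11011111 → 2-byte char (#9). Advance 2.
Reached end at offset 23 after 9 code points.

9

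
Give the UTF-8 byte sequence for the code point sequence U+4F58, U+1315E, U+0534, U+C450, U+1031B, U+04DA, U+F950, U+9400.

U+4F58: 3-byte form → E4 BD 98.
U+1315E: 4-byte form → F0 93 85 9E.
U+0534: 2-byte form → D4 B4.
U+C450: 3-byte form → EC 91 90.
U+1031B: 4-byte form → F0 90 8C 9B.
U+04DA: 2-byte form → D3 9A.
U+F950: 3-byte form → EF A5 90.
U+9400: 3-byte form → E9 90 80.
Concatenated (24 bytes): E4 BD 98 F0 93 85 9E D4 B4 EC 91 90 F0 90 8C 9B D3 9A EF A5 90 E9 90 80.

E4 BD 98 F0 93 85 9E D4 B4 EC 91 90 F0 90 8C 9B D3 9A EF A5 90 E9 90 80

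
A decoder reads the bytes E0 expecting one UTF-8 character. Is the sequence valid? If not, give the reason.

Leading byte 0xE0 = 11100000 → 3-byte form, but only 1 byte is present.

invalid (sequence truncated)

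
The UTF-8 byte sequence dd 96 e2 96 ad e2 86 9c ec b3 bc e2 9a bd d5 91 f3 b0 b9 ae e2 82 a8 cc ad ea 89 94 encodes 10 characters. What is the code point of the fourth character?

U+CCFC

Offset 0: leading byte 0xDD = 11011101 → 2-byte char #1 = DD 96.
Offset 2: leading byte 0xE2 = 11100010 → 3-byte char #2 = E2 96 AD.
Offset 5: leading byte 0xE2 = 11100010 → 3-byte char #3 = E2 86 9C.
Offset 8: leading byte 0xEC = 11101100 → 3-byte char #4 = EC B3 BC.
Leading byte 0xEC = 11101100 matches 1110xxxx → 3-byte sequence.
Byte 1: 0xEC = 11101100, payload 1100 (4 bits).
Byte 2: 0xB3 = 10110011 (10xxxxxx ✓), payload 110011.
Byte 3: 0xBC = 10111100 (10xxxxxx ✓), payload 111100.
Concatenate: 1100110011111100 = 0xCCFC (16 bits → U+CCFC).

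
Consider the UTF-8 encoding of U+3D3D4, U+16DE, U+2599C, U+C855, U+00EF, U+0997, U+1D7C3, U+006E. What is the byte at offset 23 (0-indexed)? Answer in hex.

U+3D3D4 → 4-byte form F0 BD 8F 94 at offsets 0–3.
U+16DE → 3-byte form E1 9B 9E at offsets 4–6.
U+2599C → 4-byte form F0 A5 A6 9C at offsets 7–10.
U+C855 → 3-byte form EC A1 95 at offsets 11–13.
U+00EF → 2-byte form C3 AF at offsets 14–15.
U+0997 → 3-byte form E0 A6 97 at offsets 16–18.
U+1D7C3 → 4-byte form F0 9D 9F 83 at offsets 19–22.
U+006E → 1-byte form 6E at offsets 23–23.
Offset 23 falls in char 8's range; it's byte 1 of 6E = 0x6E.

0x6E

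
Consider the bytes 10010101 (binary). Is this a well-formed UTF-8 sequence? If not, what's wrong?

invalid (continuation byte with no leading byte)

Byte 0x95 = 10010101 has the form 10xxxxxx — a continuation byte — but there is no preceding leading byte.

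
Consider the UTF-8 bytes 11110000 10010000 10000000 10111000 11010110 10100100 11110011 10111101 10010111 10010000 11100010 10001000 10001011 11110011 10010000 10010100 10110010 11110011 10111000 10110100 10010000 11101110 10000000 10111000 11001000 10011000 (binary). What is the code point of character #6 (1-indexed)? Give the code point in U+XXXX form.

U+F8D10

Offset 0: leading byte 0xF0 = 11110000 → 4-byte char #1 = F0 90 80 B8.
Offset 4: leading byte 0xD6 = 11010110 → 2-byte char #2 = D6 A4.
Offset 6: leading byte 0xF3 = 11110011 → 4-byte char #3 = F3 BD 97 90.
Offset 10: leading byte 0xE2 = 11100010 → 3-byte char #4 = E2 88 8B.
Offset 13: leading byte 0xF3 = 11110011 → 4-byte char #5 = F3 90 94 B2.
Offset 17: leading byte 0xF3 = 11110011 → 4-byte char #6 = F3 B8 B4 90.
Leading byte 0xF3 = 11110011 matches 11110xxx → 4-byte sequence.
Byte 1: 0xF3 = 11110011, payload 011 (3 bits).
Byte 2: 0xB8 = 10111000 (10xxxxxx ✓), payload 111000.
Byte 3: 0xB4 = 10110100 (10xxxxxx ✓), payload 110100.
Byte 4: 0x90 = 10010000 (10xxxxxx ✓), payload 010000.
Concatenate: 011111000110100010000 = 0xF8D10 (21 bits → U+F8D10).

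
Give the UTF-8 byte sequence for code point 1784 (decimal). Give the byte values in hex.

U+06F8 = 0x6F8 = 1784 decimal. In range U+0080–U+07FF → 2-byte form: 110xxxxx 10xxxxxx.
Binary (11 bits): 11011111000.
Split 5+6: 11011 | 111000.
Byte 1: 11011011 = 0xDB.
Byte 2: 10111000 = 0xB8.

DB B8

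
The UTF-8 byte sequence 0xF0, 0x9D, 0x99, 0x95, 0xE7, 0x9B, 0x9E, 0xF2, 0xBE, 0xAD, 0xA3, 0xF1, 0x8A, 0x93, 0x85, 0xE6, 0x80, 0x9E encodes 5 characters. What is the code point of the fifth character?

U+601E

Offset 0: leading byte 0xF0 = 11110000 → 4-byte char #1 = F0 9D 99 95.
Offset 4: leading byte 0xE7 = 11100111 → 3-byte char #2 = E7 9B 9E.
Offset 7: leading byte 0xF2 = 11110010 → 4-byte char #3 = F2 BE AD A3.
Offset 11: leading byte 0xF1 = 11110001 → 4-byte char #4 = F1 8A 93 85.
Offset 15: leading byte 0xE6 = 11100110 → 3-byte char #5 = E6 80 9E.
Leading byte 0xE6 = 11100110 matches 1110xxxx → 3-byte sequence.
Byte 1: 0xE6 = 11100110, payload 0110 (4 bits).
Byte 2: 0x80 = 10000000 (10xxxxxx ✓), payload 000000.
Byte 3: 0x9E = 10011110 (10xxxxxx ✓), payload 011110.
Concatenate: 0110000000011110 = 0x601E (16 bits → U+601E).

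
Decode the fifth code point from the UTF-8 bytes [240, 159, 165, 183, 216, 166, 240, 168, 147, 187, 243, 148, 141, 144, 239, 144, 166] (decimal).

Offset 0: leading byte 0xF0 = 11110000 → 4-byte char #1 = F0 9F A5 B7.
Offset 4: leading byte 0xD8 = 11011000 → 2-byte char #2 = D8 A6.
Offset 6: leading byte 0xF0 = 11110000 → 4-byte char #3 = F0 A8 93 BB.
Offset 10: leading byte 0xF3 = 11110011 → 4-byte char #4 = F3 94 8D 90.
Offset 14: leading byte 0xEF = 11101111 → 3-byte char #5 = EF 90 A6.
Leading byte 0xEF = 11101111 matches 1110xxxx → 3-byte sequence.
Byte 1: 0xEF = 11101111, payload 1111 (4 bits).
Byte 2: 0x90 = 10010000 (10xxxxxx ✓), payload 010000.
Byte 3: 0xA6 = 10100110 (10xxxxxx ✓), payload 100110.
Concatenate: 1111010000100110 = 0xF426 (16 bits → U+F426).

U+F426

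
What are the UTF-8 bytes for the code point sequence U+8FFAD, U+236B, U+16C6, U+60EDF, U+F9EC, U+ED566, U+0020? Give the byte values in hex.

U+8FFAD: 4-byte form → F2 8F BE AD.
U+236B: 3-byte form → E2 8D AB.
U+16C6: 3-byte form → E1 9B 86.
U+60EDF: 4-byte form → F1 A0 BB 9F.
U+F9EC: 3-byte form → EF A7 AC.
U+ED566: 4-byte form → F3 AD 95 A6.
U+0020: 1-byte form → 20.
Concatenated (22 bytes): F2 8F BE AD E2 8D AB E1 9B 86 F1 A0 BB 9F EF A7 AC F3 AD 95 A6 20.

F2 8F BE AD E2 8D AB E1 9B 86 F1 A0 BB 9F EF A7 AC F3 AD 95 A6 20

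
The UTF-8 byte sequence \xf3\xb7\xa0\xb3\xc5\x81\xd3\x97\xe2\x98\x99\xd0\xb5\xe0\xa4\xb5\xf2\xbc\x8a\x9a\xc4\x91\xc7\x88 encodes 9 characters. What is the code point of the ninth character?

Offset 0: leading byte 0xF3 = 11110011 → 4-byte char #1 = F3 B7 A0 B3.
Offset 4: leading byte 0xC5 = 11000101 → 2-byte char #2 = C5 81.
Offset 6: leading byte 0xD3 = 11010011 → 2-byte char #3 = D3 97.
Offset 8: leading byte 0xE2 = 11100010 → 3-byte char #4 = E2 98 99.
Offset 11: leading byte 0xD0 = 11010000 → 2-byte char #5 = D0 B5.
Offset 13: leading byte 0xE0 = 11100000 → 3-byte char #6 = E0 A4 B5.
Offset 16: leading byte 0xF2 = 11110010 → 4-byte char #7 = F2 BC 8A 9A.
Offset 20: leading byte 0xC4 = 11000100 → 2-byte char #8 = C4 91.
Offset 22: leading byte 0xC7 = 11000111 → 2-byte char #9 = C7 88.
Leading byte 0xC7 = 11000111 matches 110xxxxx → 2-byte sequence.
Byte 1: 0xC7 = 11000111, payload 00111 (5 bits).
Byte 2: 0x88 = 10001000 (10xxxxxx ✓), payload 001000.
Concatenate: 00111001000 = 0x1C8 (11 bits → U+01C8).

U+01C8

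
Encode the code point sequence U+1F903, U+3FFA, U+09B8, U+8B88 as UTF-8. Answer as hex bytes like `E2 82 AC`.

F0 9F A4 83 E3 BF BA E0 A6 B8 E8 AE 88

U+1F903: 4-byte form → F0 9F A4 83.
U+3FFA: 3-byte form → E3 BF BA.
U+09B8: 3-byte form → E0 A6 B8.
U+8B88: 3-byte form → E8 AE 88.
Concatenated (13 bytes): F0 9F A4 83 E3 BF BA E0 A6 B8 E8 AE 88.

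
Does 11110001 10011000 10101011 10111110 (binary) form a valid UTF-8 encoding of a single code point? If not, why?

Leading byte 0xF1 = 11110001 → 4-byte form.
Continuation bytes 0x98=10011000, 0xAB=10101011, 0xBE=10111110 all match 10xxxxxx.
Decoded value 0x58AFE is ≥ 0x10000 (shortest form) and not a surrogate.

valid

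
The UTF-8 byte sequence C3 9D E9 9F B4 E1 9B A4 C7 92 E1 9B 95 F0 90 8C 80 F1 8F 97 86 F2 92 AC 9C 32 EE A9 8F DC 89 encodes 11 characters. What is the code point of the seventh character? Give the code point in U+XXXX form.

U+4F5C6

Offset 0: leading byte 0xC3 = 11000011 → 2-byte char #1 = C3 9D.
Offset 2: leading byte 0xE9 = 11101001 → 3-byte char #2 = E9 9F B4.
Offset 5: leading byte 0xE1 = 11100001 → 3-byte char #3 = E1 9B A4.
Offset 8: leading byte 0xC7 = 11000111 → 2-byte char #4 = C7 92.
Offset 10: leading byte 0xE1 = 11100001 → 3-byte char #5 = E1 9B 95.
Offset 13: leading byte 0xF0 = 11110000 → 4-byte char #6 = F0 90 8C 80.
Offset 17: leading byte 0xF1 = 11110001 → 4-byte char #7 = F1 8F 97 86.
Leading byte 0xF1 = 11110001 matches 11110xxx → 4-byte sequence.
Byte 1: 0xF1 = 11110001, payload 001 (3 bits).
Byte 2: 0x8F = 10001111 (10xxxxxx ✓), payload 001111.
Byte 3: 0x97 = 10010111 (10xxxxxx ✓), payload 010111.
Byte 4: 0x86 = 10000110 (10xxxxxx ✓), payload 000110.
Concatenate: 001001111010111000110 = 0x4F5C6 (21 bits → U+4F5C6).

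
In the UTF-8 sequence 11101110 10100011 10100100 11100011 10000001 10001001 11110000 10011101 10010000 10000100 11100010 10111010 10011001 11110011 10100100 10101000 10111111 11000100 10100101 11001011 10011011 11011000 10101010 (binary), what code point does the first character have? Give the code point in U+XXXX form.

Offset 0: leading byte 0xEE = 11101110 → 3-byte char #1 = EE A3 A4.
Leading byte 0xEE = 11101110 matches 1110xxxx → 3-byte sequence.
Byte 1: 0xEE = 11101110, payload 1110 (4 bits).
Byte 2: 0xA3 = 10100011 (10xxxxxx ✓), payload 100011.
Byte 3: 0xA4 = 10100100 (10xxxxxx ✓), payload 100100.
Concatenate: 1110100011100100 = 0xE8E4 (16 bits → U+E8E4).

U+E8E4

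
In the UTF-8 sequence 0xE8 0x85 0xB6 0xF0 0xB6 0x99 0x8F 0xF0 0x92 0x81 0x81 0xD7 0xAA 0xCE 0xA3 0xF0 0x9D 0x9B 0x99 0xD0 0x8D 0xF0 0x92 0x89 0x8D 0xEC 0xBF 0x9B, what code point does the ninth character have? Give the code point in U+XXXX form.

U+CFDB

Offset 0: leading byte 0xE8 = 11101000 → 3-byte char #1 = E8 85 B6.
Offset 3: leading byte 0xF0 = 11110000 → 4-byte char #2 = F0 B6 99 8F.
Offset 7: leading byte 0xF0 = 11110000 → 4-byte char #3 = F0 92 81 81.
Offset 11: leading byte 0xD7 = 11010111 → 2-byte char #4 = D7 AA.
Offset 13: leading byte 0xCE = 11001110 → 2-byte char #5 = CE A3.
Offset 15: leading byte 0xF0 = 11110000 → 4-byte char #6 = F0 9D 9B 99.
Offset 19: leading byte 0xD0 = 11010000 → 2-byte char #7 = D0 8D.
Offset 21: leading byte 0xF0 = 11110000 → 4-byte char #8 = F0 92 89 8D.
Offset 25: leading byte 0xEC = 11101100 → 3-byte char #9 = EC BF 9B.
Leading byte 0xEC = 11101100 matches 1110xxxx → 3-byte sequence.
Byte 1: 0xEC = 11101100, payload 1100 (4 bits).
Byte 2: 0xBF = 10111111 (10xxxxxx ✓), payload 111111.
Byte 3: 0x9B = 10011011 (10xxxxxx ✓), payload 011011.
Concatenate: 1100111111011011 = 0xCFDB (16 bits → U+CFDB).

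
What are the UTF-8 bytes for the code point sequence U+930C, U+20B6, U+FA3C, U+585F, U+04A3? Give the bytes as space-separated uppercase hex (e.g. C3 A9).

U+930C: 3-byte form → E9 8C 8C.
U+20B6: 3-byte form → E2 82 B6.
U+FA3C: 3-byte form → EF A8 BC.
U+585F: 3-byte form → E5 A1 9F.
U+04A3: 2-byte form → D2 A3.
Concatenated (14 bytes): E9 8C 8C E2 82 B6 EF A8 BC E5 A1 9F D2 A3.

E9 8C 8C E2 82 B6 EF A8 BC E5 A1 9F D2 A3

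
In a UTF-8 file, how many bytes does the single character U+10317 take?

4

U+10317 = 0x10317. UTF-8 uses 1 byte below 0x80, 2 below 0x800, 3 below 0x10000, 4 up to 0x10FFFF. 0x10317 is in U+10000–U+10FFFF → 4 bytes.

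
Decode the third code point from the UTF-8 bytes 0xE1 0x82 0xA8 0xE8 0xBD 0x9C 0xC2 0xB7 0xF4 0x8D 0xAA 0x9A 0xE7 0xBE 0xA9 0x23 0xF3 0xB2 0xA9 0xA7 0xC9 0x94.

Offset 0: leading byte 0xE1 = 11100001 → 3-byte char #1 = E1 82 A8.
Offset 3: leading byte 0xE8 = 11101000 → 3-byte char #2 = E8 BD 9C.
Offset 6: leading byte 0xC2 = 11000010 → 2-byte char #3 = C2 B7.
Leading byte 0xC2 = 11000010 matches 110xxxxx → 2-byte sequence.
Byte 1: 0xC2 = 11000010, payload 00010 (5 bits).
Byte 2: 0xB7 = 10110111 (10xxxxxx ✓), payload 110111.
Concatenate: 00010110111 = 0xB7 (11 bits → U+00B7).

U+00B7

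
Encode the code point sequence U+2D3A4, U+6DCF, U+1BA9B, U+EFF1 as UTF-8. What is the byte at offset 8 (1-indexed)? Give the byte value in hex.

0xF0

1-indexed offset 8 is 0-indexed offset 7.
U+2D3A4 → 4-byte form F0 AD 8E A4 at offsets 0–3.
U+6DCF → 3-byte form E6 B7 8F at offsets 4–6.
U+1BA9B → 4-byte form F0 9B AA 9B at offsets 7–10.
Offset 7 falls in char 3's range; it's byte 1 of F0 9B AA 9B = 0xF0.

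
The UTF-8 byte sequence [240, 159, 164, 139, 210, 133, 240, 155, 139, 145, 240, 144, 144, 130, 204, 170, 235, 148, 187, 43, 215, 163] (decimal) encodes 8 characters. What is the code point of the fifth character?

U+032A

Offset 0: leading byte 0xF0 = 11110000 → 4-byte char #1 = F0 9F A4 8B.
Offset 4: leading byte 0xD2 = 11010010 → 2-byte char #2 = D2 85.
Offset 6: leading byte 0xF0 = 11110000 → 4-byte char #3 = F0 9B 8B 91.
Offset 10: leading byte 0xF0 = 11110000 → 4-byte char #4 = F0 90 90 82.
Offset 14: leading byte 0xCC = 11001100 → 2-byte char #5 = CC AA.
Leading byte 0xCC = 11001100 matches 110xxxxx → 2-byte sequence.
Byte 1: 0xCC = 11001100, payload 01100 (5 bits).
Byte 2: 0xAA = 10101010 (10xxxxxx ✓), payload 101010.
Concatenate: 01100101010 = 0x32A (11 bits → U+032A).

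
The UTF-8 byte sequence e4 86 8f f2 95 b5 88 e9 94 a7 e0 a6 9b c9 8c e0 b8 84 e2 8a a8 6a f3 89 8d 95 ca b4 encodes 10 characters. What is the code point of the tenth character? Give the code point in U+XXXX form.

Offset 0: leading byte 0xE4 = 11100100 → 3-byte char #1 = E4 86 8F.
Offset 3: leading byte 0xF2 = 11110010 → 4-byte char #2 = F2 95 B5 88.
Offset 7: leading byte 0xE9 = 11101001 → 3-byte char #3 = E9 94 A7.
Offset 10: leading byte 0xE0 = 11100000 → 3-byte char #4 = E0 A6 9B.
Offset 13: leading byte 0xC9 = 11001001 → 2-byte char #5 = C9 8C.
Offset 15: leading byte 0xE0 = 11100000 → 3-byte char #6 = E0 B8 84.
Offset 18: leading byte 0xE2 = 11100010 → 3-byte char #7 = E2 8A A8.
Offset 21: leading byte 0x6A = 01101010 → 1-byte char #8 = 6A.
Offset 22: leading byte 0xF3 = 11110011 → 4-byte char #9 = F3 89 8D 95.
Offset 26: leading byte 0xCA = 11001010 → 2-byte char #10 = CA B4.
Leading byte 0xCA = 11001010 matches 110xxxxx → 2-byte sequence.
Byte 1: 0xCA = 11001010, payload 01010 (5 bits).
Byte 2: 0xB4 = 10110100 (10xxxxxx ✓), payload 110100.
Concatenate: 01010110100 = 0x2B4 (11 bits → U+02B4).

U+02B4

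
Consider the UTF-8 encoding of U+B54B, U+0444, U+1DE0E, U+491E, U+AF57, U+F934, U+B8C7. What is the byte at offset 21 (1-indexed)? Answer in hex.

1-indexed offset 21 is 0-indexed offset 20.
U+B54B → 3-byte form EB 95 8B at offsets 0–2.
U+0444 → 2-byte form D1 84 at offsets 3–4.
U+1DE0E → 4-byte form F0 9D B8 8E at offsets 5–8.
U+491E → 3-byte form E4 A4 9E at offsets 9–11.
U+AF57 → 3-byte form EA BD 97 at offsets 12–14.
U+F934 → 3-byte form EF A4 B4 at offsets 15–17.
U+B8C7 → 3-byte form EB A3 87 at offsets 18–20.
Offset 20 falls in char 7's range; it's byte 3 of EB A3 87 = 0x87.

0x87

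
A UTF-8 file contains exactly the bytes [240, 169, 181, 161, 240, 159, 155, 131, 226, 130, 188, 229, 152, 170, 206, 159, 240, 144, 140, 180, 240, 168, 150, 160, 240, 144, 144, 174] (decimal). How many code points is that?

8

Byte at offset 0: 0xF0 = 11110000 → 4-byte char (#1). Advance 4.
Byte at offset 4: 0xF0 = 11110000 → 4-byte char (#2). Advance 4.
Byte at offset 8: 0xE2 = 11100010 → 3-byte char (#3). Advance 3.
Byte at offset 11: 0xE5 = 11100101 → 3-byte char (#4). Advance 3.
Byte at offset 14: 0xCE = 11001110 → 2-byte char (#5). Advance 2.
Byte at offset 16: 0xF0 = 11110000 → 4-byte char (#6). Advance 4.
Byte at offset 20: 0xF0 = 11110000 → 4-byte char (#7). Advance 4.
Byte at offset 24: 0xF0 = 11110000 → 4-byte char (#8). Advance 4.
Reached end at offset 28 after 8 code points.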